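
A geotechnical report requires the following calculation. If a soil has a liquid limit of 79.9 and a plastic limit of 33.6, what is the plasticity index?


Using PI = LL - PL
PI = 79.9 - 33.6
PI = 46.3


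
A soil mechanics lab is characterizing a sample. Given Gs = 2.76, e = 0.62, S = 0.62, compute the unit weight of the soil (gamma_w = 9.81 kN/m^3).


Using gamma = gamma_w * (Gs + S*e) / (1 + e)
Numerator: Gs + S*e = 2.76 + 0.62*0.62 = 3.1444
Denominator: 1 + e = 1 + 0.62 = 1.62
gamma = 9.81 * 3.1444 / 1.62
gamma = 19.041 kN/m^3


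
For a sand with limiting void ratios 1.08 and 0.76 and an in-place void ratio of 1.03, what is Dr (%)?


Using Dr = (e_max - e) / (e_max - e_min) * 100
e_max - e = 1.08 - 1.03 = 0.05
e_max - e_min = 1.08 - 0.76 = 0.32
Dr = 0.05 / 0.32 * 100
Dr = 15.63 %


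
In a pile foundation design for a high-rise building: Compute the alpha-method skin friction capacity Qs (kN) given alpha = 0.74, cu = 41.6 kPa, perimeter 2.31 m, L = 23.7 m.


Using Qs = alpha * cu * perimeter * L
Qs = 0.74 * 41.6 * 2.31 * 23.7
Qs = 1685.33 kN


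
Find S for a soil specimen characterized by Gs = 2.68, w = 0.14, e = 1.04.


Using S = Gs * w / e
S = 2.68 * 0.14 / 1.04
S = 0.3608


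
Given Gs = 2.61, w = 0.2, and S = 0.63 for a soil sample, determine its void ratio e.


Using the relation e = Gs * w / S
e = 2.61 * 0.2 / 0.63
e = 0.8286


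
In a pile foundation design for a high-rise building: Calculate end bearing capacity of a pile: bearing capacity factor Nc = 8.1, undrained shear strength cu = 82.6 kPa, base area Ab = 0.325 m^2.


Result: 217.44 kN

Derivation:
Using Qb = Nc * cu * Ab
Qb = 8.1 * 82.6 * 0.325
Qb = 217.44 kN


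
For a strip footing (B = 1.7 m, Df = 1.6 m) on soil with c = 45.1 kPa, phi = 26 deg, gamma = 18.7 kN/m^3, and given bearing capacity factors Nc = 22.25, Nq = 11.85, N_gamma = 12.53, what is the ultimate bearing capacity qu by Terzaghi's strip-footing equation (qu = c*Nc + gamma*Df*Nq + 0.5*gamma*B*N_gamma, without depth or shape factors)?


Compute qu = c*Nc + gamma*Df*Nq + 0.5*gamma*B*N_gamma
Term 1: 45.1 * 22.25 = 1003.475
Term 2: 18.7 * 1.6 * 11.85 = 354.552
Term 3: 0.5 * 18.7 * 1.7 * 12.53 = 199.16435
qu = 1003.475 + 354.552 + 199.16435
qu = 1557.19 kPa


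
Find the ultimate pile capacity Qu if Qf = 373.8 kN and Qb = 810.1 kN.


Result: 1183.9 kN

Derivation:
Using Qu = Qf + Qb
Qu = 373.8 + 810.1
Qu = 1183.9 kN


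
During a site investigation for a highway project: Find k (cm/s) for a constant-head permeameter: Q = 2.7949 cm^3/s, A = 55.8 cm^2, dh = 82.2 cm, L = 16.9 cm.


Result: 0.010298 cm/s

Derivation:
Compute hydraulic gradient:
i = dh / L = 82.2 / 16.9 = 4.86391
Then apply Darcy's law:
k = Q / (A * i)
k = 2.7949 / (55.8 * 4.86391)
k = 2.7949 / 271.406
k = 0.010298 cm/s


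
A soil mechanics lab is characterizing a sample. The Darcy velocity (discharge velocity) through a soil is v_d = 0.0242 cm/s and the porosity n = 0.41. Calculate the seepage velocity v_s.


Result: 0.05902 cm/s

Derivation:
Using v_s = v_d / n
v_s = 0.0242 / 0.41
v_s = 0.05902 cm/s


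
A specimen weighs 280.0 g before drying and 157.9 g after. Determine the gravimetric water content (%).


Using w = (m_wet - m_dry) / m_dry * 100
m_wet - m_dry = 280.0 - 157.9 = 122.1 g
w = 122.1 / 157.9 * 100
w = 77.33 %


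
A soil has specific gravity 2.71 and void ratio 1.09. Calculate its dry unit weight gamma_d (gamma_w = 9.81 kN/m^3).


Using gamma_d = Gs * gamma_w / (1 + e)
gamma_d = 2.71 * 9.81 / (1 + 1.09)
gamma_d = 2.71 * 9.81 / 2.09
gamma_d = 12.72 kN/m^3


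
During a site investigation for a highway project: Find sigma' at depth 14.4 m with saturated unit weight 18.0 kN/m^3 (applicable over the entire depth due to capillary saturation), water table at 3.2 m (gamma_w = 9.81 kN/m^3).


Result: 149.33 kPa

Derivation:
Total stress = gamma_sat * depth
sigma = 18.0 * 14.4 = 259.2 kPa
Pore water pressure u = gamma_w * (depth - d_wt)
u = 9.81 * (14.4 - 3.2) = 109.872 kPa
Effective stress = sigma - u
sigma' = 259.2 - 109.872 = 149.33 kPa


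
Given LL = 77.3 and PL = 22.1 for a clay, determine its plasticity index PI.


Using PI = LL - PL
PI = 77.3 - 22.1
PI = 55.2


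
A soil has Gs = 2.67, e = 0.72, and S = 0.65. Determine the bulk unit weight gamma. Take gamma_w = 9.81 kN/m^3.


Result: 17.898 kN/m^3

Derivation:
Using gamma = gamma_w * (Gs + S*e) / (1 + e)
Numerator: Gs + S*e = 2.67 + 0.65*0.72 = 3.138
Denominator: 1 + e = 1 + 0.72 = 1.72
gamma = 9.81 * 3.138 / 1.72
gamma = 17.898 kN/m^3


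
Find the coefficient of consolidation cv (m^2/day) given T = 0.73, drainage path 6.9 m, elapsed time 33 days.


Using cv = T * H_dr^2 / t
H_dr^2 = 6.9^2 = 47.61
cv = 0.73 * 47.61 / 33
cv = 1.05319 m^2/day


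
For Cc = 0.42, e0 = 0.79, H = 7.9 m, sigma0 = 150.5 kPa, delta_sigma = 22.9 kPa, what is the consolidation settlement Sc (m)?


Result: 0.114 m

Derivation:
Using Sc = Cc * H / (1 + e0) * log10((sigma0 + delta_sigma) / sigma0)
Stress ratio = (150.5 + 22.9) / 150.5 = 1.15216
log10(1.15216) = 0.0615126
Cc * H / (1 + e0) = 0.42 * 7.9 / (1 + 0.79) = 1.85363
Sc = 1.85363 * 0.0615126
Sc = 0.114 m


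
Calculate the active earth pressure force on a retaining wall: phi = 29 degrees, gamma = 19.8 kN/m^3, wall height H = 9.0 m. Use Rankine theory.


Result: 278.24 kN/m

Derivation:
Compute active earth pressure coefficient:
Ka = tan^2(45 - phi/2) = tan^2(30.5) = 0.346974
Compute active force:
Pa = 0.5 * Ka * gamma * H^2
Pa = 0.5 * 0.346974 * 19.8 * 9.0^2
Pa = 278.24 kN/m


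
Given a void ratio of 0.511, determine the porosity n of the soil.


Using the relation n = e / (1 + e)
n = 0.511 / (1 + 0.511)
n = 0.511 / 1.511
n = 0.3382


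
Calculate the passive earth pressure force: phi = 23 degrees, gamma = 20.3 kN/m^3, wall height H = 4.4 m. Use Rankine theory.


Compute passive earth pressure coefficient:
Kp = tan^2(45 + phi/2) = tan^2(56.5) = 2.282623
Compute passive force:
Pp = 0.5 * Kp * gamma * H^2
Pp = 0.5 * 2.282623 * 20.3 * 4.4^2
Pp = 448.54 kN/m


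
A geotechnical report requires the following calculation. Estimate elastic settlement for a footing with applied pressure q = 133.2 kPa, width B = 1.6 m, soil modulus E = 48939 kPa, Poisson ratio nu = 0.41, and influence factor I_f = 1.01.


Result: 3.659 mm

Derivation:
Using Se = q * B * (1 - nu^2) * I_f / E
1 - nu^2 = 1 - 0.41^2 = 0.8319
Se = 133.2 * 1.6 * 0.8319 * 1.01 / 48939
Se = 0.003659 m
Convert to mm: Se = 0.003659 * 1000 = 3.659 mm


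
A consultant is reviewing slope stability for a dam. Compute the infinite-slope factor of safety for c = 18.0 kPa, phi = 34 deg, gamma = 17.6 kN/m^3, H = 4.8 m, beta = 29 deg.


Using Fs = c / (gamma*H*sin(beta)*cos(beta)) + tan(phi)/tan(beta)
Cohesion contribution = 18.0 / (17.6*4.8*sin(29)*cos(29))
Cohesion contribution = 0.502491
Friction contribution = tan(34)/tan(29) = 1.21685
Fs = 0.502491 + 1.21685
Fs = 1.719


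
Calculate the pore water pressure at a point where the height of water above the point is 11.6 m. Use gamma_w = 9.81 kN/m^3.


Result: 113.8 kPa

Derivation:
Using u = gamma_w * h_w
u = 9.81 * 11.6
u = 113.8 kPa


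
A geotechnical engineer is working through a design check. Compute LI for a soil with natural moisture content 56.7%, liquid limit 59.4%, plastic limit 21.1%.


Result: 0.93

Derivation:
First compute the plasticity index:
PI = LL - PL = 59.4 - 21.1 = 38.3
Then compute the liquidity index:
LI = (w - PL) / PI
LI = (56.7 - 21.1) / 38.3
LI = 0.93


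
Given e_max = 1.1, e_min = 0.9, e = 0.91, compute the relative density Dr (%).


Result: 95.0 %

Derivation:
Using Dr = (e_max - e) / (e_max - e_min) * 100
e_max - e = 1.1 - 0.91 = 0.19
e_max - e_min = 1.1 - 0.9 = 0.2
Dr = 0.19 / 0.2 * 100
Dr = 95.0 %


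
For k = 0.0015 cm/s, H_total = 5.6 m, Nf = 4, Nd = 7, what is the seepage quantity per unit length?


Result: 4.8e-05 m^3/s per m

Derivation:
Convert k to m/s for unit consistency with H:
k = 0.0015 cm/s = 0.0015 / 100 m/s = 1.5e-05 m/s
Using q = k * H * Nf / Nd
Nf / Nd = 4 / 7 = 0.5714
q = 1.5e-05 * 5.6 * 0.5714
q = 4.8e-05 m^3/s per m


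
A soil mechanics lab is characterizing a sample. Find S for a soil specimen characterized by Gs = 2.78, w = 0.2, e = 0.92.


Using S = Gs * w / e
S = 2.78 * 0.2 / 0.92
S = 0.6043


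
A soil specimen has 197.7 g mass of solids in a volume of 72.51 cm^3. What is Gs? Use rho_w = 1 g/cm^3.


Using Gs = m_s / (V_s * rho_w)
Since rho_w = 1 g/cm^3:
Gs = 197.7 / 72.51
Gs = 2.727


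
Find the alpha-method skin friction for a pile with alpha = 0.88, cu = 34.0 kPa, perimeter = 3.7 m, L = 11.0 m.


Result: 1217.74 kN

Derivation:
Using Qs = alpha * cu * perimeter * L
Qs = 0.88 * 34.0 * 3.7 * 11.0
Qs = 1217.74 kN


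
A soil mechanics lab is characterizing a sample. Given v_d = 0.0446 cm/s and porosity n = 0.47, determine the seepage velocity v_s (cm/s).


Using v_s = v_d / n
v_s = 0.0446 / 0.47
v_s = 0.09489 cm/s


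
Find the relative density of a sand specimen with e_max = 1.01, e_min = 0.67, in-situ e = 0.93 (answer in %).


Using Dr = (e_max - e) / (e_max - e_min) * 100
e_max - e = 1.01 - 0.93 = 0.08
e_max - e_min = 1.01 - 0.67 = 0.34
Dr = 0.08 / 0.34 * 100
Dr = 23.53 %


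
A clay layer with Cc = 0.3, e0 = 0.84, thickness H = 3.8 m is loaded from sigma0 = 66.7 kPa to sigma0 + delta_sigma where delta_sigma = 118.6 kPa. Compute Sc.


Result: 0.2749 m

Derivation:
Using Sc = Cc * H / (1 + e0) * log10((sigma0 + delta_sigma) / sigma0)
Stress ratio = (66.7 + 118.6) / 66.7 = 2.77811
log10(2.77811) = 0.44375
Cc * H / (1 + e0) = 0.3 * 3.8 / (1 + 0.84) = 0.619565
Sc = 0.619565 * 0.44375
Sc = 0.2749 m


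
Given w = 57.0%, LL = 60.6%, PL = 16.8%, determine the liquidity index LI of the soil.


First compute the plasticity index:
PI = LL - PL = 60.6 - 16.8 = 43.8
Then compute the liquidity index:
LI = (w - PL) / PI
LI = (57.0 - 16.8) / 43.8
LI = 0.918


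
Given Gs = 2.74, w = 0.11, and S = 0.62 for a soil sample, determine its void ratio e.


Result: 0.4861

Derivation:
Using the relation e = Gs * w / S
e = 2.74 * 0.11 / 0.62
e = 0.4861


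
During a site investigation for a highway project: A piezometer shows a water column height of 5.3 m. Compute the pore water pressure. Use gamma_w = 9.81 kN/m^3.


Result: 51.99 kPa

Derivation:
Using u = gamma_w * h_w
u = 9.81 * 5.3
u = 51.99 kPa


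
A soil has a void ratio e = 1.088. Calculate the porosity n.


Result: 0.5211

Derivation:
Using the relation n = e / (1 + e)
n = 1.088 / (1 + 1.088)
n = 1.088 / 2.088
n = 0.5211


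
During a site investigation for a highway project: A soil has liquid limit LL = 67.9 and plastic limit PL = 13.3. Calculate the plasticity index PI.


Result: 54.6

Derivation:
Using PI = LL - PL
PI = 67.9 - 13.3
PI = 54.6


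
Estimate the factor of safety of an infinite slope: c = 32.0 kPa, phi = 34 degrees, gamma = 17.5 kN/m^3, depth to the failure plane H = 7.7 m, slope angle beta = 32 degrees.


Using Fs = c / (gamma*H*sin(beta)*cos(beta)) + tan(phi)/tan(beta)
Cohesion contribution = 32.0 / (17.5*7.7*sin(32)*cos(32))
Cohesion contribution = 0.528434
Friction contribution = tan(34)/tan(32) = 1.07944
Fs = 0.528434 + 1.07944
Fs = 1.608


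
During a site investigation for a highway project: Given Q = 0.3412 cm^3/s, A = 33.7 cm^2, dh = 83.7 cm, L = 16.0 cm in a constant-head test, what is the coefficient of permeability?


Result: 0.001935 cm/s

Derivation:
Compute hydraulic gradient:
i = dh / L = 83.7 / 16.0 = 5.23125
Then apply Darcy's law:
k = Q / (A * i)
k = 0.3412 / (33.7 * 5.23125)
k = 0.3412 / 176.293
k = 0.001935 cm/s


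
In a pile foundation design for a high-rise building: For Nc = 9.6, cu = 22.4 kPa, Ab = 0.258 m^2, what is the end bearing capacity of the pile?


Using Qb = Nc * cu * Ab
Qb = 9.6 * 22.4 * 0.258
Qb = 55.48 kN


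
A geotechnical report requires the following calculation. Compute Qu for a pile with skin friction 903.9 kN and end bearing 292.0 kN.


Result: 1195.9 kN

Derivation:
Using Qu = Qf + Qb
Qu = 903.9 + 292.0
Qu = 1195.9 kN


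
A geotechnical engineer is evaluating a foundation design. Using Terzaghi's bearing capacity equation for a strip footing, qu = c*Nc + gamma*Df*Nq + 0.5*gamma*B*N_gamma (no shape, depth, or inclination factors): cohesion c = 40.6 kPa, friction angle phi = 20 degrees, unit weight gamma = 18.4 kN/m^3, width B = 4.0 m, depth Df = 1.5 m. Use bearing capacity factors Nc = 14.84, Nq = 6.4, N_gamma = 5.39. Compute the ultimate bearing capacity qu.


Compute qu = c*Nc + gamma*Df*Nq + 0.5*gamma*B*N_gamma
Term 1: 40.6 * 14.84 = 602.504
Term 2: 18.4 * 1.5 * 6.4 = 176.64
Term 3: 0.5 * 18.4 * 4.0 * 5.39 = 198.352
qu = 602.504 + 176.64 + 198.352
qu = 977.5 kPa


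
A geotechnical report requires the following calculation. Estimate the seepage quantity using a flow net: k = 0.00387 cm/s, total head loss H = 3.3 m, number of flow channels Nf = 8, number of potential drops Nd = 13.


Convert k to m/s for unit consistency with H:
k = 0.00387 cm/s = 0.00387 / 100 m/s = 3.87e-05 m/s
Using q = k * H * Nf / Nd
Nf / Nd = 8 / 13 = 0.6154
q = 3.87e-05 * 3.3 * 0.6154
q = 7.859e-05 m^3/s per m


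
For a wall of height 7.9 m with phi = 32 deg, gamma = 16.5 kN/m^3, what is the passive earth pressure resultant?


Compute passive earth pressure coefficient:
Kp = tan^2(45 + phi/2) = tan^2(61.0) = 3.254588
Compute passive force:
Pp = 0.5 * Kp * gamma * H^2
Pp = 0.5 * 3.254588 * 16.5 * 7.9^2
Pp = 1675.73 kN/m


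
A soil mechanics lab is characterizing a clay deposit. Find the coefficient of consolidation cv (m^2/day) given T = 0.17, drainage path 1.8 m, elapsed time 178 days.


Using cv = T * H_dr^2 / t
H_dr^2 = 1.8^2 = 3.24
cv = 0.17 * 3.24 / 178
cv = 0.00309 m^2/day


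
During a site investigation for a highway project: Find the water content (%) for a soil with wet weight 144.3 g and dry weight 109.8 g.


Using w = (m_wet - m_dry) / m_dry * 100
m_wet - m_dry = 144.3 - 109.8 = 34.5 g
w = 34.5 / 109.8 * 100
w = 31.42 %


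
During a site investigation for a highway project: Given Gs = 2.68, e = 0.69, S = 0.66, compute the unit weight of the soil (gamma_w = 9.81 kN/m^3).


Using gamma = gamma_w * (Gs + S*e) / (1 + e)
Numerator: Gs + S*e = 2.68 + 0.66*0.69 = 3.1354
Denominator: 1 + e = 1 + 0.69 = 1.69
gamma = 9.81 * 3.1354 / 1.69
gamma = 18.2 kN/m^3


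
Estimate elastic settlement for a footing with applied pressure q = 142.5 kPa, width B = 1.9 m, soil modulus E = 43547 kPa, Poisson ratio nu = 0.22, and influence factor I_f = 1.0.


Using Se = q * B * (1 - nu^2) * I_f / E
1 - nu^2 = 1 - 0.22^2 = 0.9516
Se = 142.5 * 1.9 * 0.9516 * 1.0 / 43547
Se = 0.005916 m
Convert to mm: Se = 0.005916 * 1000 = 5.916 mm


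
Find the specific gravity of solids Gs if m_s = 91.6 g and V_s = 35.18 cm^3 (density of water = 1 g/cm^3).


Using Gs = m_s / (V_s * rho_w)
Since rho_w = 1 g/cm^3:
Gs = 91.6 / 35.18
Gs = 2.604


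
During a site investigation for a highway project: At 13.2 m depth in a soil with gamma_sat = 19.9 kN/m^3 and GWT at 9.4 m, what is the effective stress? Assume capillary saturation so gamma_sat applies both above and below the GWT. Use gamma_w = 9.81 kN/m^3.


Total stress = gamma_sat * depth
sigma = 19.9 * 13.2 = 262.68 kPa
Pore water pressure u = gamma_w * (depth - d_wt)
u = 9.81 * (13.2 - 9.4) = 37.278 kPa
Effective stress = sigma - u
sigma' = 262.68 - 37.278 = 225.4 kPa


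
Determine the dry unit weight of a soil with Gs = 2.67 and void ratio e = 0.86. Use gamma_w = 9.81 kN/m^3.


Result: 14.082 kN/m^3

Derivation:
Using gamma_d = Gs * gamma_w / (1 + e)
gamma_d = 2.67 * 9.81 / (1 + 0.86)
gamma_d = 2.67 * 9.81 / 1.86
gamma_d = 14.082 kN/m^3


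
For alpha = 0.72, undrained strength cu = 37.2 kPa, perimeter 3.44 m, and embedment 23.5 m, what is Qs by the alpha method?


Using Qs = alpha * cu * perimeter * L
Qs = 0.72 * 37.2 * 3.44 * 23.5
Qs = 2165.22 kN


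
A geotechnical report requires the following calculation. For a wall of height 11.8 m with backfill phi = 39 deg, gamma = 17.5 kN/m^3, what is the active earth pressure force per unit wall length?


Compute active earth pressure coefficient:
Ka = tan^2(45 - phi/2) = tan^2(25.5) = 0.227506
Compute active force:
Pa = 0.5 * Ka * gamma * H^2
Pa = 0.5 * 0.227506 * 17.5 * 11.8^2
Pa = 277.18 kN/m


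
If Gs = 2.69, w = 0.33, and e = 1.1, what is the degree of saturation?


Result: 0.807

Derivation:
Using S = Gs * w / e
S = 2.69 * 0.33 / 1.1
S = 0.807


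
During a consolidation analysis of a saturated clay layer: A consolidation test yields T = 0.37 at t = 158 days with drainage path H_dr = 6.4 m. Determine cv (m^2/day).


Using cv = T * H_dr^2 / t
H_dr^2 = 6.4^2 = 40.96
cv = 0.37 * 40.96 / 158
cv = 0.09592 m^2/day


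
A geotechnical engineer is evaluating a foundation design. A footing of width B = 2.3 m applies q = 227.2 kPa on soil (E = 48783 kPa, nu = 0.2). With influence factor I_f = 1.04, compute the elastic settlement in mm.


Using Se = q * B * (1 - nu^2) * I_f / E
1 - nu^2 = 1 - 0.2^2 = 0.96
Se = 227.2 * 2.3 * 0.96 * 1.04 / 48783
Se = 0.010695 m
Convert to mm: Se = 0.010695 * 1000 = 10.695 mm


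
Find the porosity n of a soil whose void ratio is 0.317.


Using the relation n = e / (1 + e)
n = 0.317 / (1 + 0.317)
n = 0.317 / 1.317
n = 0.2407


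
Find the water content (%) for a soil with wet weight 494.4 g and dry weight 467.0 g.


Using w = (m_wet - m_dry) / m_dry * 100
m_wet - m_dry = 494.4 - 467.0 = 27.4 g
w = 27.4 / 467.0 * 100
w = 5.87 %


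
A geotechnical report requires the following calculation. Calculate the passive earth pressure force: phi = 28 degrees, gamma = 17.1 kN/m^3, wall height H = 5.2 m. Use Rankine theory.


Compute passive earth pressure coefficient:
Kp = tan^2(45 + phi/2) = tan^2(59.0) = 2.769826
Compute passive force:
Pp = 0.5 * Kp * gamma * H^2
Pp = 0.5 * 2.769826 * 17.1 * 5.2^2
Pp = 640.36 kN/m


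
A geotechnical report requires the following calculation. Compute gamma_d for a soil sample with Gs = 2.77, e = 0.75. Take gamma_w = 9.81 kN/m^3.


Result: 15.528 kN/m^3

Derivation:
Using gamma_d = Gs * gamma_w / (1 + e)
gamma_d = 2.77 * 9.81 / (1 + 0.75)
gamma_d = 2.77 * 9.81 / 1.75
gamma_d = 15.528 kN/m^3


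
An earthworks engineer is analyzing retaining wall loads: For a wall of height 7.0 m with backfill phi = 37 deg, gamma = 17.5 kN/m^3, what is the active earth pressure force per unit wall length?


Compute active earth pressure coefficient:
Ka = tan^2(45 - phi/2) = tan^2(26.5) = 0.248584
Compute active force:
Pa = 0.5 * Ka * gamma * H^2
Pa = 0.5 * 0.248584 * 17.5 * 7.0^2
Pa = 106.58 kN/m


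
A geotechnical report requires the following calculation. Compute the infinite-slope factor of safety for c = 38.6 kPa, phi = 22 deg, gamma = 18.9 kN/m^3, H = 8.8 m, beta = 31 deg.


Result: 1.198

Derivation:
Using Fs = c / (gamma*H*sin(beta)*cos(beta)) + tan(phi)/tan(beta)
Cohesion contribution = 38.6 / (18.9*8.8*sin(31)*cos(31))
Cohesion contribution = 0.5257
Friction contribution = tan(22)/tan(31) = 0.672413
Fs = 0.5257 + 0.672413
Fs = 1.198


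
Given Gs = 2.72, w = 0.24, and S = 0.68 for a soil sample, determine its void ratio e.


Result: 0.96

Derivation:
Using the relation e = Gs * w / S
e = 2.72 * 0.24 / 0.68
e = 0.96


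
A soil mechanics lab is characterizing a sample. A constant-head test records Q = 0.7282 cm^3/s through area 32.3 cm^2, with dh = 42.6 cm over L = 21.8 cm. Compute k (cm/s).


Compute hydraulic gradient:
i = dh / L = 42.6 / 21.8 = 1.95413
Then apply Darcy's law:
k = Q / (A * i)
k = 0.7282 / (32.3 * 1.95413)
k = 0.7282 / 63.1183
k = 0.011537 cm/s


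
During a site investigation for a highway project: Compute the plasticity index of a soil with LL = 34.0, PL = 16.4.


Using PI = LL - PL
PI = 34.0 - 16.4
PI = 17.6


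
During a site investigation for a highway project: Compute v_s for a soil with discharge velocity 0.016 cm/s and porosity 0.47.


Using v_s = v_d / n
v_s = 0.016 / 0.47
v_s = 0.03404 cm/s


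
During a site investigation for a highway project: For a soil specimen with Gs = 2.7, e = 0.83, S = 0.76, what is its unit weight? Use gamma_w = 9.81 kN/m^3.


Using gamma = gamma_w * (Gs + S*e) / (1 + e)
Numerator: Gs + S*e = 2.7 + 0.76*0.83 = 3.3308
Denominator: 1 + e = 1 + 0.83 = 1.83
gamma = 9.81 * 3.3308 / 1.83
gamma = 17.855 kN/m^3


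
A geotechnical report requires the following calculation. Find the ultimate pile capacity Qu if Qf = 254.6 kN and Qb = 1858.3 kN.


Using Qu = Qf + Qb
Qu = 254.6 + 1858.3
Qu = 2112.9 kN


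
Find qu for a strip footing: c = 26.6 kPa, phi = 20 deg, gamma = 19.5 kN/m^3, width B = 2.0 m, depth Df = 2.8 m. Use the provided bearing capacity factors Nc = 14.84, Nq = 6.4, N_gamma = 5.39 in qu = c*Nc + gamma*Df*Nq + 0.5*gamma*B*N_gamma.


Result: 849.29 kPa

Derivation:
Compute qu = c*Nc + gamma*Df*Nq + 0.5*gamma*B*N_gamma
Term 1: 26.6 * 14.84 = 394.744
Term 2: 19.5 * 2.8 * 6.4 = 349.44
Term 3: 0.5 * 19.5 * 2.0 * 5.39 = 105.105
qu = 394.744 + 349.44 + 105.105
qu = 849.29 kPa


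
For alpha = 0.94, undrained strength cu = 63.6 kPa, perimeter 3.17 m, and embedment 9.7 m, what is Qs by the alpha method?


Using Qs = alpha * cu * perimeter * L
Qs = 0.94 * 63.6 * 3.17 * 9.7
Qs = 1838.3 kN


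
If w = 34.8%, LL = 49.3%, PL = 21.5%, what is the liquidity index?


First compute the plasticity index:
PI = LL - PL = 49.3 - 21.5 = 27.8
Then compute the liquidity index:
LI = (w - PL) / PI
LI = (34.8 - 21.5) / 27.8
LI = 0.478


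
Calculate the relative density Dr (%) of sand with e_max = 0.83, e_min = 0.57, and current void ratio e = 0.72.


Result: 42.31 %

Derivation:
Using Dr = (e_max - e) / (e_max - e_min) * 100
e_max - e = 0.83 - 0.72 = 0.11
e_max - e_min = 0.83 - 0.57 = 0.26
Dr = 0.11 / 0.26 * 100
Dr = 42.31 %


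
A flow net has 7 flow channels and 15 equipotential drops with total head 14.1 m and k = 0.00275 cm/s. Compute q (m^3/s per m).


Convert k to m/s for unit consistency with H:
k = 0.00275 cm/s = 0.00275 / 100 m/s = 2.75e-05 m/s
Using q = k * H * Nf / Nd
Nf / Nd = 7 / 15 = 0.4667
q = 2.75e-05 * 14.1 * 0.4667
q = 0.0001809 m^3/s per m


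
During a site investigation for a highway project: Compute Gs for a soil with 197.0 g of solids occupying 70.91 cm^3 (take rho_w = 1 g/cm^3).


Using Gs = m_s / (V_s * rho_w)
Since rho_w = 1 g/cm^3:
Gs = 197.0 / 70.91
Gs = 2.778


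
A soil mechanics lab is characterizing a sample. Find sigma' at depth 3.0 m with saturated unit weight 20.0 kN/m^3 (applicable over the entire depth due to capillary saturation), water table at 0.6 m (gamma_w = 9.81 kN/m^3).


Total stress = gamma_sat * depth
sigma = 20.0 * 3.0 = 60.0 kPa
Pore water pressure u = gamma_w * (depth - d_wt)
u = 9.81 * (3.0 - 0.6) = 23.544 kPa
Effective stress = sigma - u
sigma' = 60.0 - 23.544 = 36.46 kPa


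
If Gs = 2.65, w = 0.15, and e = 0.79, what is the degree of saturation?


Using S = Gs * w / e
S = 2.65 * 0.15 / 0.79
S = 0.5032


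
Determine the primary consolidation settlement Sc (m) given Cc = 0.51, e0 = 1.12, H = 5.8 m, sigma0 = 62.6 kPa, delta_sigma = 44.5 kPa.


Result: 0.3254 m

Derivation:
Using Sc = Cc * H / (1 + e0) * log10((sigma0 + delta_sigma) / sigma0)
Stress ratio = (62.6 + 44.5) / 62.6 = 1.71086
log10(1.71086) = 0.233215
Cc * H / (1 + e0) = 0.51 * 5.8 / (1 + 1.12) = 1.39528
Sc = 1.39528 * 0.233215
Sc = 0.3254 m


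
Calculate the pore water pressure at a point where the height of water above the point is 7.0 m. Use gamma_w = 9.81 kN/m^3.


Using u = gamma_w * h_w
u = 9.81 * 7.0
u = 68.67 kPa


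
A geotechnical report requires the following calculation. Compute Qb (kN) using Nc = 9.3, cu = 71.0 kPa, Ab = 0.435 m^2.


Using Qb = Nc * cu * Ab
Qb = 9.3 * 71.0 * 0.435
Qb = 287.23 kN


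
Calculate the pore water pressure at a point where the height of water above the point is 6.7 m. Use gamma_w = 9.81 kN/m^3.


Result: 65.73 kPa

Derivation:
Using u = gamma_w * h_w
u = 9.81 * 6.7
u = 65.73 kPa


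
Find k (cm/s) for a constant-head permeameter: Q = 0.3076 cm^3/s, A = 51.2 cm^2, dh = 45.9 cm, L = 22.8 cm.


Result: 0.002984 cm/s

Derivation:
Compute hydraulic gradient:
i = dh / L = 45.9 / 22.8 = 2.01316
Then apply Darcy's law:
k = Q / (A * i)
k = 0.3076 / (51.2 * 2.01316)
k = 0.3076 / 103.074
k = 0.002984 cm/s


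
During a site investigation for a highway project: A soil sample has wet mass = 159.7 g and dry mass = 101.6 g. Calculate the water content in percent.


Result: 57.19 %

Derivation:
Using w = (m_wet - m_dry) / m_dry * 100
m_wet - m_dry = 159.7 - 101.6 = 58.1 g
w = 58.1 / 101.6 * 100
w = 57.19 %


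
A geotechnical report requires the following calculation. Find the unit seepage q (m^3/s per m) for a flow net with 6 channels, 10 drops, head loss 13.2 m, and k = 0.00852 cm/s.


Result: 0.0006748 m^3/s per m

Derivation:
Convert k to m/s for unit consistency with H:
k = 0.00852 cm/s = 0.00852 / 100 m/s = 8.52e-05 m/s
Using q = k * H * Nf / Nd
Nf / Nd = 6 / 10 = 0.6
q = 8.52e-05 * 13.2 * 0.6
q = 0.0006748 m^3/s per m


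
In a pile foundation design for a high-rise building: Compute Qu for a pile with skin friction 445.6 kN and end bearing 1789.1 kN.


Result: 2234.7 kN

Derivation:
Using Qu = Qf + Qb
Qu = 445.6 + 1789.1
Qu = 2234.7 kN


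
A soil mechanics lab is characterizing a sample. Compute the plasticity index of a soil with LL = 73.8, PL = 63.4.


Result: 10.4

Derivation:
Using PI = LL - PL
PI = 73.8 - 63.4
PI = 10.4


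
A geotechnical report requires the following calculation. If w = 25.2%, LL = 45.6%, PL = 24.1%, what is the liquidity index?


Result: 0.051

Derivation:
First compute the plasticity index:
PI = LL - PL = 45.6 - 24.1 = 21.5
Then compute the liquidity index:
LI = (w - PL) / PI
LI = (25.2 - 24.1) / 21.5
LI = 0.051


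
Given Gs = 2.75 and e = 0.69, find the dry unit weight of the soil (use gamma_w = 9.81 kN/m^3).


Using gamma_d = Gs * gamma_w / (1 + e)
gamma_d = 2.75 * 9.81 / (1 + 0.69)
gamma_d = 2.75 * 9.81 / 1.69
gamma_d = 15.963 kN/m^3


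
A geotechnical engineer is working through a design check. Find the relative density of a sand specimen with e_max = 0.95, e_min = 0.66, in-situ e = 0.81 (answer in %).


Using Dr = (e_max - e) / (e_max - e_min) * 100
e_max - e = 0.95 - 0.81 = 0.14
e_max - e_min = 0.95 - 0.66 = 0.29
Dr = 0.14 / 0.29 * 100
Dr = 48.28 %


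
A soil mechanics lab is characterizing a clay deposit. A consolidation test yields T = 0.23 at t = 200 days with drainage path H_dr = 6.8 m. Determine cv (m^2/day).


Result: 0.05318 m^2/day

Derivation:
Using cv = T * H_dr^2 / t
H_dr^2 = 6.8^2 = 46.24
cv = 0.23 * 46.24 / 200
cv = 0.05318 m^2/day


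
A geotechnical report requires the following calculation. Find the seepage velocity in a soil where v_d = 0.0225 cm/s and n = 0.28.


Result: 0.08036 cm/s

Derivation:
Using v_s = v_d / n
v_s = 0.0225 / 0.28
v_s = 0.08036 cm/s


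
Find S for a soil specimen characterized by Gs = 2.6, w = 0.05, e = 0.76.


Using S = Gs * w / e
S = 2.6 * 0.05 / 0.76
S = 0.1711


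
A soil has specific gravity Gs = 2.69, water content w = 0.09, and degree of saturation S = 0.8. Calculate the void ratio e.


Using the relation e = Gs * w / S
e = 2.69 * 0.09 / 0.8
e = 0.3026


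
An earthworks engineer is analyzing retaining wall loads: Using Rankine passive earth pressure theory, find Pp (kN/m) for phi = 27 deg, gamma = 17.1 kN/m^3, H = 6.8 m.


Compute passive earth pressure coefficient:
Kp = tan^2(45 + phi/2) = tan^2(58.5) = 2.66294
Compute passive force:
Pp = 0.5 * Kp * gamma * H^2
Pp = 0.5 * 2.66294 * 17.1 * 6.8^2
Pp = 1052.8 kN/m


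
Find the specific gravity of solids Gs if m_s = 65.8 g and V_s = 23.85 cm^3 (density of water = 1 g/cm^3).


Using Gs = m_s / (V_s * rho_w)
Since rho_w = 1 g/cm^3:
Gs = 65.8 / 23.85
Gs = 2.759


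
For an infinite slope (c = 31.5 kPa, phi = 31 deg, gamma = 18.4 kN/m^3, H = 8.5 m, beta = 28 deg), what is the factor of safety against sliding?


Using Fs = c / (gamma*H*sin(beta)*cos(beta)) + tan(phi)/tan(beta)
Cohesion contribution = 31.5 / (18.4*8.5*sin(28)*cos(28))
Cohesion contribution = 0.485881
Friction contribution = tan(31)/tan(28) = 1.13005
Fs = 0.485881 + 1.13005
Fs = 1.616


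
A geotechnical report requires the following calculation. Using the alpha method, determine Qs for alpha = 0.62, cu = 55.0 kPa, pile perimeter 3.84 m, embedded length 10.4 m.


Using Qs = alpha * cu * perimeter * L
Qs = 0.62 * 55.0 * 3.84 * 10.4
Qs = 1361.82 kN


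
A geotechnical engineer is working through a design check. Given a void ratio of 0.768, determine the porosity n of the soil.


Result: 0.4344

Derivation:
Using the relation n = e / (1 + e)
n = 0.768 / (1 + 0.768)
n = 0.768 / 1.768
n = 0.4344


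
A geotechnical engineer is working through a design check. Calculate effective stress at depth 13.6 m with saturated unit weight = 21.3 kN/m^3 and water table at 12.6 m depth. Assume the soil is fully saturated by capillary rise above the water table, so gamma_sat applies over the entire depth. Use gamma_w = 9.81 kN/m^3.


Result: 279.87 kPa

Derivation:
Total stress = gamma_sat * depth
sigma = 21.3 * 13.6 = 289.68 kPa
Pore water pressure u = gamma_w * (depth - d_wt)
u = 9.81 * (13.6 - 12.6) = 9.81 kPa
Effective stress = sigma - u
sigma' = 289.68 - 9.81 = 279.87 kPa


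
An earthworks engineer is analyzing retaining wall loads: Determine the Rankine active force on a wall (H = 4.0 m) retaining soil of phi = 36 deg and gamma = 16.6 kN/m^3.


Compute active earth pressure coefficient:
Ka = tan^2(45 - phi/2) = tan^2(27.0) = 0.259616
Compute active force:
Pa = 0.5 * Ka * gamma * H^2
Pa = 0.5 * 0.259616 * 16.6 * 4.0^2
Pa = 34.48 kN/m


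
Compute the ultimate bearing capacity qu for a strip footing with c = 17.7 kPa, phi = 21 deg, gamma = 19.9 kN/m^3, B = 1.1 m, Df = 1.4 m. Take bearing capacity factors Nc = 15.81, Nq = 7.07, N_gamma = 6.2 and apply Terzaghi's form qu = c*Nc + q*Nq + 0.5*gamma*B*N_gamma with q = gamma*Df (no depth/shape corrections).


Result: 544.67 kPa

Derivation:
Compute qu = c*Nc + gamma*Df*Nq + 0.5*gamma*B*N_gamma
Term 1: 17.7 * 15.81 = 279.837
Term 2: 19.9 * 1.4 * 7.07 = 196.9702
Term 3: 0.5 * 19.9 * 1.1 * 6.2 = 67.859
qu = 279.837 + 196.9702 + 67.859
qu = 544.67 kPa


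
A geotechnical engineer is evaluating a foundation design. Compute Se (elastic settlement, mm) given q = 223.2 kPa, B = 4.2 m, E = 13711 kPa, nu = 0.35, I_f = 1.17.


Using Se = q * B * (1 - nu^2) * I_f / E
1 - nu^2 = 1 - 0.35^2 = 0.8775
Se = 223.2 * 4.2 * 0.8775 * 1.17 / 13711
Se = 0.070195 m
Convert to mm: Se = 0.070195 * 1000 = 70.195 mm


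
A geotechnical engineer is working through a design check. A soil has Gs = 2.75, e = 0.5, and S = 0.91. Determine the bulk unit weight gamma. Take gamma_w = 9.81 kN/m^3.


Using gamma = gamma_w * (Gs + S*e) / (1 + e)
Numerator: Gs + S*e = 2.75 + 0.91*0.5 = 3.205
Denominator: 1 + e = 1 + 0.5 = 1.5
gamma = 9.81 * 3.205 / 1.5
gamma = 20.961 kN/m^3


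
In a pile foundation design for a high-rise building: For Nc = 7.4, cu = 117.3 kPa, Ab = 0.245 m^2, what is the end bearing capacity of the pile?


Result: 212.66 kN

Derivation:
Using Qb = Nc * cu * Ab
Qb = 7.4 * 117.3 * 0.245
Qb = 212.66 kN


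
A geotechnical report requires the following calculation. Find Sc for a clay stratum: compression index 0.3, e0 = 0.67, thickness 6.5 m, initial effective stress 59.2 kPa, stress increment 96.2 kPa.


Using Sc = Cc * H / (1 + e0) * log10((sigma0 + delta_sigma) / sigma0)
Stress ratio = (59.2 + 96.2) / 59.2 = 2.625
log10(2.625) = 0.419129
Cc * H / (1 + e0) = 0.3 * 6.5 / (1 + 0.67) = 1.16766
Sc = 1.16766 * 0.419129
Sc = 0.4894 m


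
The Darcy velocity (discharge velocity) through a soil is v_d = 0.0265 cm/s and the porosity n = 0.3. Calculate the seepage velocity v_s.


Using v_s = v_d / n
v_s = 0.0265 / 0.3
v_s = 0.08833 cm/s


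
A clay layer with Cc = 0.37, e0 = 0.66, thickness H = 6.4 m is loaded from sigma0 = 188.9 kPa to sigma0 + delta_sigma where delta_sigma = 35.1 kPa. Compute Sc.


Using Sc = Cc * H / (1 + e0) * log10((sigma0 + delta_sigma) / sigma0)
Stress ratio = (188.9 + 35.1) / 188.9 = 1.18581
log10(1.18581) = 0.0740161
Cc * H / (1 + e0) = 0.37 * 6.4 / (1 + 0.66) = 1.42651
Sc = 1.42651 * 0.0740161
Sc = 0.1056 m


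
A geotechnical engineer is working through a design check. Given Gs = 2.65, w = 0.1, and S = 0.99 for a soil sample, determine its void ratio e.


Using the relation e = Gs * w / S
e = 2.65 * 0.1 / 0.99
e = 0.2677


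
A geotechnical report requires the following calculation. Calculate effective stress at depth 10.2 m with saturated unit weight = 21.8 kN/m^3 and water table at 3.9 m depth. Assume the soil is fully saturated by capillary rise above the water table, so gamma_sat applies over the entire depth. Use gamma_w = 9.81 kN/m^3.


Result: 160.56 kPa

Derivation:
Total stress = gamma_sat * depth
sigma = 21.8 * 10.2 = 222.36 kPa
Pore water pressure u = gamma_w * (depth - d_wt)
u = 9.81 * (10.2 - 3.9) = 61.803 kPa
Effective stress = sigma - u
sigma' = 222.36 - 61.803 = 160.56 kPa


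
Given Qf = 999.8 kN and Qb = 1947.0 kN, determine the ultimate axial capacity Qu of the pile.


Using Qu = Qf + Qb
Qu = 999.8 + 1947.0
Qu = 2946.8 kN


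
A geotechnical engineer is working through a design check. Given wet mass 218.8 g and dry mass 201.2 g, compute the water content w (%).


Using w = (m_wet - m_dry) / m_dry * 100
m_wet - m_dry = 218.8 - 201.2 = 17.6 g
w = 17.6 / 201.2 * 100
w = 8.75 %


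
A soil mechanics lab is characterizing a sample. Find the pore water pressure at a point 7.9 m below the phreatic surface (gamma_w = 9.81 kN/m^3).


Using u = gamma_w * h_w
u = 9.81 * 7.9
u = 77.5 kPa


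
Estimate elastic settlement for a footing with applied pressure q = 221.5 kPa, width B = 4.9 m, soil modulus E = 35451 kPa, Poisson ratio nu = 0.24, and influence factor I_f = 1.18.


Using Se = q * B * (1 - nu^2) * I_f / E
1 - nu^2 = 1 - 0.24^2 = 0.9424
Se = 221.5 * 4.9 * 0.9424 * 1.18 / 35451
Se = 0.034045 m
Convert to mm: Se = 0.034045 * 1000 = 34.045 mm


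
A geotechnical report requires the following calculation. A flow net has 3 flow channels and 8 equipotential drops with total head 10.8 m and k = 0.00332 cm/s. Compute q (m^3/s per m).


Result: 0.0001345 m^3/s per m

Derivation:
Convert k to m/s for unit consistency with H:
k = 0.00332 cm/s = 0.00332 / 100 m/s = 3.32e-05 m/s
Using q = k * H * Nf / Nd
Nf / Nd = 3 / 8 = 0.375
q = 3.32e-05 * 10.8 * 0.375
q = 0.0001345 m^3/s per m


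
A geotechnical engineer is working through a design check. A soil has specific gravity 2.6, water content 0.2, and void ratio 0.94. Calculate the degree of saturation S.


Result: 0.5532

Derivation:
Using S = Gs * w / e
S = 2.6 * 0.2 / 0.94
S = 0.5532


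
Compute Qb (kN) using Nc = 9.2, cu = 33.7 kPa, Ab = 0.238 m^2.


Using Qb = Nc * cu * Ab
Qb = 9.2 * 33.7 * 0.238
Qb = 73.79 kN


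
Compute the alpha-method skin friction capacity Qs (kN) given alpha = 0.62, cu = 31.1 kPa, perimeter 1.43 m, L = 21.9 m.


Using Qs = alpha * cu * perimeter * L
Qs = 0.62 * 31.1 * 1.43 * 21.9
Qs = 603.85 kN


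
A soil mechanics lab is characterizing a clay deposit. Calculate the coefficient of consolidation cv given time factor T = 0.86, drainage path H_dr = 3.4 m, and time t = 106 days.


Using cv = T * H_dr^2 / t
H_dr^2 = 3.4^2 = 11.56
cv = 0.86 * 11.56 / 106
cv = 0.09379 m^2/day


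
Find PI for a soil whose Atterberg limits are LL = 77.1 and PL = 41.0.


Result: 36.1

Derivation:
Using PI = LL - PL
PI = 77.1 - 41.0
PI = 36.1


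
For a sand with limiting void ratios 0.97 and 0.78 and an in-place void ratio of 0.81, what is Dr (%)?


Result: 84.21 %

Derivation:
Using Dr = (e_max - e) / (e_max - e_min) * 100
e_max - e = 0.97 - 0.81 = 0.16
e_max - e_min = 0.97 - 0.78 = 0.19
Dr = 0.16 / 0.19 * 100
Dr = 84.21 %


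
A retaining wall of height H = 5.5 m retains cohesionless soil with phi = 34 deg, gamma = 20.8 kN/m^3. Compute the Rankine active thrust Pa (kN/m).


Result: 88.94 kN/m

Derivation:
Compute active earth pressure coefficient:
Ka = tan^2(45 - phi/2) = tan^2(28.0) = 0.282715
Compute active force:
Pa = 0.5 * Ka * gamma * H^2
Pa = 0.5 * 0.282715 * 20.8 * 5.5^2
Pa = 88.94 kN/m


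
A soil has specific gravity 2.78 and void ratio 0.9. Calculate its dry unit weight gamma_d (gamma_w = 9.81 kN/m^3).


Result: 14.354 kN/m^3

Derivation:
Using gamma_d = Gs * gamma_w / (1 + e)
gamma_d = 2.78 * 9.81 / (1 + 0.9)
gamma_d = 2.78 * 9.81 / 1.9
gamma_d = 14.354 kN/m^3


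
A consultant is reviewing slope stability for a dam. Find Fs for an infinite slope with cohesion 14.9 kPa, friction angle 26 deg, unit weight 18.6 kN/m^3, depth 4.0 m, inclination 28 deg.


Using Fs = c / (gamma*H*sin(beta)*cos(beta)) + tan(phi)/tan(beta)
Cohesion contribution = 14.9 / (18.6*4.0*sin(28)*cos(28))
Cohesion contribution = 0.483136
Friction contribution = tan(26)/tan(28) = 0.917292
Fs = 0.483136 + 0.917292
Fs = 1.4


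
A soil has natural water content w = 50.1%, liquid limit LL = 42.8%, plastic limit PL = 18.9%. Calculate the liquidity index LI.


First compute the plasticity index:
PI = LL - PL = 42.8 - 18.9 = 23.9
Then compute the liquidity index:
LI = (w - PL) / PI
LI = (50.1 - 18.9) / 23.9
LI = 1.305


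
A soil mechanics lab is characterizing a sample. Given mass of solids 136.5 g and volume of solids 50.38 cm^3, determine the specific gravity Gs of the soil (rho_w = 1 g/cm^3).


Using Gs = m_s / (V_s * rho_w)
Since rho_w = 1 g/cm^3:
Gs = 136.5 / 50.38
Gs = 2.709


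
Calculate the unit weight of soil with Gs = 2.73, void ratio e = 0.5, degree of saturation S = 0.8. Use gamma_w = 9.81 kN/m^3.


Result: 20.47 kN/m^3

Derivation:
Using gamma = gamma_w * (Gs + S*e) / (1 + e)
Numerator: Gs + S*e = 2.73 + 0.8*0.5 = 3.13
Denominator: 1 + e = 1 + 0.5 = 1.5
gamma = 9.81 * 3.13 / 1.5
gamma = 20.47 kN/m^3


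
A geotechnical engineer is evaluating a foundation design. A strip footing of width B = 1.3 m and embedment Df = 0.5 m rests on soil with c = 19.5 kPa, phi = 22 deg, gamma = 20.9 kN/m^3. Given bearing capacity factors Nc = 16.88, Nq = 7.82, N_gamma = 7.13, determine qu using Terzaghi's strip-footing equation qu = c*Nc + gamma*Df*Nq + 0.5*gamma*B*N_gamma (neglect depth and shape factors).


Compute qu = c*Nc + gamma*Df*Nq + 0.5*gamma*B*N_gamma
Term 1: 19.5 * 16.88 = 329.16
Term 2: 20.9 * 0.5 * 7.82 = 81.719
Term 3: 0.5 * 20.9 * 1.3 * 7.13 = 96.86105
qu = 329.16 + 81.719 + 96.86105
qu = 507.74 kPa


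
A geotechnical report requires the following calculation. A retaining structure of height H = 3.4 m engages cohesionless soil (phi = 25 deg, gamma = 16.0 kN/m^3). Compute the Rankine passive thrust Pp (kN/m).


Compute passive earth pressure coefficient:
Kp = tan^2(45 + phi/2) = tan^2(57.5) = 2.463913
Compute passive force:
Pp = 0.5 * Kp * gamma * H^2
Pp = 0.5 * 2.463913 * 16.0 * 3.4^2
Pp = 227.86 kN/m


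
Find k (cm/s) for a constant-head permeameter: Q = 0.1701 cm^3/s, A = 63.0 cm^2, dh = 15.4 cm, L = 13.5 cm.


Result: 0.002367 cm/s

Derivation:
Compute hydraulic gradient:
i = dh / L = 15.4 / 13.5 = 1.14074
Then apply Darcy's law:
k = Q / (A * i)
k = 0.1701 / (63.0 * 1.14074)
k = 0.1701 / 71.8667
k = 0.002367 cm/s


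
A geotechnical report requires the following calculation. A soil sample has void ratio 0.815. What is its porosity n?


Using the relation n = e / (1 + e)
n = 0.815 / (1 + 0.815)
n = 0.815 / 1.815
n = 0.449


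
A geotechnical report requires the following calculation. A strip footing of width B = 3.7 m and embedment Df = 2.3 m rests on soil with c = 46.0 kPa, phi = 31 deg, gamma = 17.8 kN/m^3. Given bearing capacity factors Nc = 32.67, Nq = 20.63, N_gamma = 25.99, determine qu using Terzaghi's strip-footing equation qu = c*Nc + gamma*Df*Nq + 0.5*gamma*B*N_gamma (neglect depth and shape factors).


Compute qu = c*Nc + gamma*Df*Nq + 0.5*gamma*B*N_gamma
Term 1: 46.0 * 32.67 = 1502.82
Term 2: 17.8 * 2.3 * 20.63 = 844.5922
Term 3: 0.5 * 17.8 * 3.7 * 25.99 = 855.8507
qu = 1502.82 + 844.5922 + 855.8507
qu = 3203.26 kPa
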